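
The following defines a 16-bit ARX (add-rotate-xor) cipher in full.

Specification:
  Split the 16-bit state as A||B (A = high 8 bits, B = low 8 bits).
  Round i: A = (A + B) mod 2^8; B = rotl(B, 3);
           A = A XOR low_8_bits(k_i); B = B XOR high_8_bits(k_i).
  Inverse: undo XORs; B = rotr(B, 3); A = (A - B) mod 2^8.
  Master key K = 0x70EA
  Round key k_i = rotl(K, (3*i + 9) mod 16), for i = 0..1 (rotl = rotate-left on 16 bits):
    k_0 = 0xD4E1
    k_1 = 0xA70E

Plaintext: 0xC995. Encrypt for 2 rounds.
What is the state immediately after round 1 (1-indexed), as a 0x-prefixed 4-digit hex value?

0xBF78

s_0 = plaintext = 0xC995
s_1 = Round(s_0, k_0) = 0xBF78
s_2 = Round(s_1, k_1) = 0x3964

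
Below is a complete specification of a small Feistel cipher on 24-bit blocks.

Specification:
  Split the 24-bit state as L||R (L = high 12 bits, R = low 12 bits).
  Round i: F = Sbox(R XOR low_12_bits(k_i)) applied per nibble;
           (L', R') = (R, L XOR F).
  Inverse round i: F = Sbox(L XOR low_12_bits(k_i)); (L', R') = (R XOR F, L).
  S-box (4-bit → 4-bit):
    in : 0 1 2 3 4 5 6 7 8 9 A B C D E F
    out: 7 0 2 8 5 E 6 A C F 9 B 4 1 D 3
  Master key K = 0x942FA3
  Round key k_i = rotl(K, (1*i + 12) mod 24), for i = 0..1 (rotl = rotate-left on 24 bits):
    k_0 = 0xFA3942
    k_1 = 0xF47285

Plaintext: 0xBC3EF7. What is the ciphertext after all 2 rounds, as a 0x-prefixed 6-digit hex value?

s_0 = plaintext = 0xBC3EF7
s_1 = Round(s_0, k_0) = 0xEF717D
s_2 = Round(s_1, k_1) = 0x17D6CB

0x17D6CB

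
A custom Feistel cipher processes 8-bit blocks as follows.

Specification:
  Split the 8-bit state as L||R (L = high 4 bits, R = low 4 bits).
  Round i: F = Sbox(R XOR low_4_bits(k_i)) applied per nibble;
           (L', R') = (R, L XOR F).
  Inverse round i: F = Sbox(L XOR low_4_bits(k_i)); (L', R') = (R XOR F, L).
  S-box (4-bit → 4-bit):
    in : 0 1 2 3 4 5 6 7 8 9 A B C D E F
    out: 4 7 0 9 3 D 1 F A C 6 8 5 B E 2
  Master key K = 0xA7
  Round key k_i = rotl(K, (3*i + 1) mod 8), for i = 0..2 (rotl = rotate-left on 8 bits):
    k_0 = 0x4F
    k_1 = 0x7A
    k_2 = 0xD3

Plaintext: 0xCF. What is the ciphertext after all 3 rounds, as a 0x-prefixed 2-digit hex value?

0xFD

s_0 = plaintext = 0xCF
s_1 = Round(s_0, k_0) = 0xF8
s_2 = Round(s_1, k_1) = 0x8F
s_3 = Round(s_2, k_2) = 0xFD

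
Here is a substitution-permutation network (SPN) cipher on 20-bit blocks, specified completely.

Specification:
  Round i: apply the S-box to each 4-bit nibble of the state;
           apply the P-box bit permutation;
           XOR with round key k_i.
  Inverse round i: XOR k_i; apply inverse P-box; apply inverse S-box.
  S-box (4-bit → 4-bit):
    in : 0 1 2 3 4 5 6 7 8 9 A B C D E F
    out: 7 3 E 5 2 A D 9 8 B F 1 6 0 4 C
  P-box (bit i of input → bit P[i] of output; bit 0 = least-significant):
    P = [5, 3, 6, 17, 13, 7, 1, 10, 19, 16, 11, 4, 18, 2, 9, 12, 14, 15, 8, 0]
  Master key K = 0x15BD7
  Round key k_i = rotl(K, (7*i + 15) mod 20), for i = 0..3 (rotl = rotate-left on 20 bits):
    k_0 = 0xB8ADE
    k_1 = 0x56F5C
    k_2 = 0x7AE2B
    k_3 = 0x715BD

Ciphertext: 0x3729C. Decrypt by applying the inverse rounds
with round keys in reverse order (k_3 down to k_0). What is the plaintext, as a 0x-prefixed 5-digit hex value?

0x76A38

s_0 = ciphertext = 0x3729C
s_1 = InvRound(s_0, k_3) = 0x63D7B
s_2 = InvRound(s_1, k_2) = 0xCF5DE
s_3 = InvRound(s_2, k_1) = 0x4F0CD
s_4 = InvRound(s_3, k_0) = 0x76A38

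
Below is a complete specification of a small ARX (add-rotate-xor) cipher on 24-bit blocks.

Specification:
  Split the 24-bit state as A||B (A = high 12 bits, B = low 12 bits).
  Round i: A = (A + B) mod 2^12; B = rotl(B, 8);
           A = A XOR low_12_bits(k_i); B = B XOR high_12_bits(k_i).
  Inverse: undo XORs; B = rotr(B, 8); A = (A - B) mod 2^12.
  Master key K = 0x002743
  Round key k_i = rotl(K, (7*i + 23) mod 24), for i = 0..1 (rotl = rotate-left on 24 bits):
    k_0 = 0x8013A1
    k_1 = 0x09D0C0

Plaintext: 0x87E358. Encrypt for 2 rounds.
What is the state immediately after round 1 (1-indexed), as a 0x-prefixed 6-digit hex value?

0x877034

s_0 = plaintext = 0x87E358
s_1 = Round(s_0, k_0) = 0x877034
s_2 = Round(s_1, k_1) = 0x86B49E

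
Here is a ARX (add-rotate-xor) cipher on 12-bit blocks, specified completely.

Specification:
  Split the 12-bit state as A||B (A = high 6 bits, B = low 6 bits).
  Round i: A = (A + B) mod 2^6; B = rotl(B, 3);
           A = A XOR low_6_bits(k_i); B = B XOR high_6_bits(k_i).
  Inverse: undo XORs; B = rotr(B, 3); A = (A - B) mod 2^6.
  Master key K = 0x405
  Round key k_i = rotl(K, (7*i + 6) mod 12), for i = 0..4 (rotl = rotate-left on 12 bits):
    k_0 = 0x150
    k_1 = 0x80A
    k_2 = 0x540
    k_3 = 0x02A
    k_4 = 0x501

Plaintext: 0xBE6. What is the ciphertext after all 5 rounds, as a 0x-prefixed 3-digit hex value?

s_0 = plaintext = 0xBE6
s_1 = Round(s_0, k_0) = 0x171
s_2 = Round(s_1, k_1) = 0xF2E
s_3 = Round(s_2, k_2) = 0xAA0
s_4 = Round(s_3, k_3) = 0x804
s_5 = Round(s_4, k_4) = 0x974

0x974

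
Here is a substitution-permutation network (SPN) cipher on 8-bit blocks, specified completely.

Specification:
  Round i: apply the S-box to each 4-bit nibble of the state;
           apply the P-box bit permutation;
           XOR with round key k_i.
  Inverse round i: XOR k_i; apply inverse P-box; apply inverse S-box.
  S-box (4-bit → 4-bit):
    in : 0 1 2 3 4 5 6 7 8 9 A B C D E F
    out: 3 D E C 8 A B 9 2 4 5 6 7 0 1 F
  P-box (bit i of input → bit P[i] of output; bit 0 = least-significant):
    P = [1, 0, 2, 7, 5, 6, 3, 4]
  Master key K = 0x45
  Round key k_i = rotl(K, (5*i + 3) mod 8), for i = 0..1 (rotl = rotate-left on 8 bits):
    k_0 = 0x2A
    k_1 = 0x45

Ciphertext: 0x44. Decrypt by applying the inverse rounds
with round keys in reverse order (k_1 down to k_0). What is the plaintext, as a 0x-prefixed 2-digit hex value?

0x67

s_0 = ciphertext = 0x44
s_1 = InvRound(s_0, k_1) = 0xD8
s_2 = InvRound(s_1, k_0) = 0x67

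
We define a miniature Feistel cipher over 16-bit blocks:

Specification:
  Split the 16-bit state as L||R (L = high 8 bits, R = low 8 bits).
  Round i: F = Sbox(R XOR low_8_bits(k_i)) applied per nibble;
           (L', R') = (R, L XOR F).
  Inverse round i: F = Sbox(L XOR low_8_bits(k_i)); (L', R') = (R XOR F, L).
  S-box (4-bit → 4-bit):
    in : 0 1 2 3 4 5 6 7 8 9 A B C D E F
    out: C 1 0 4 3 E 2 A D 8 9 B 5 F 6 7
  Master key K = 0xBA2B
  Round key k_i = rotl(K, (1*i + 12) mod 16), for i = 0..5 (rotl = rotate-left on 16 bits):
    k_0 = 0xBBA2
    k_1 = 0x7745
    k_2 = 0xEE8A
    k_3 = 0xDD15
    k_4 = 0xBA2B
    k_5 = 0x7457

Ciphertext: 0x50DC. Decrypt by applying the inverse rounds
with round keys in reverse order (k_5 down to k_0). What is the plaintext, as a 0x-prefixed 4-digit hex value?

0xA76C

s_0 = ciphertext = 0x50DC
s_1 = InvRound(s_0, k_5) = 0x1650
s_2 = InvRound(s_1, k_4) = 0x1F16
s_3 = InvRound(s_2, k_3) = 0xDF1F
s_4 = InvRound(s_3, k_2) = 0xF1DF
s_5 = InvRound(s_4, k_1) = 0x6CF1
s_6 = InvRound(s_5, k_0) = 0xA76C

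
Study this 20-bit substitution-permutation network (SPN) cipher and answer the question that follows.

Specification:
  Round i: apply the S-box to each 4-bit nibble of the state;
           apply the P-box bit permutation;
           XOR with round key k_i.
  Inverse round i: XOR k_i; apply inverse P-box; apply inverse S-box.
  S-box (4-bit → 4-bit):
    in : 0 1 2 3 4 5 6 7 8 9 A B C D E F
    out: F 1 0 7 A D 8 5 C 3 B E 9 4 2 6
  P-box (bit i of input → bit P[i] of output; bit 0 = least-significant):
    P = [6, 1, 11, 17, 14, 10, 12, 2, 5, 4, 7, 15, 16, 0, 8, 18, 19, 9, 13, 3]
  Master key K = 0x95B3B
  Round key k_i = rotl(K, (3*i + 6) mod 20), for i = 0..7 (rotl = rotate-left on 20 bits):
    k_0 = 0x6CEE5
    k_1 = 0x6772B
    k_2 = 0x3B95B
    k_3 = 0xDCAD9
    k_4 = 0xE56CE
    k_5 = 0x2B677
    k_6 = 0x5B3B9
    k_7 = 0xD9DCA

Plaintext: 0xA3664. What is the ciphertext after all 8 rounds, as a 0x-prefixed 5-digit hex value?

0x80433

s_0 = plaintext = 0xA3664
s_1 = Round(s_0, k_0) = 0xD4DEA
s_2 = Round(s_1, k_1) = 0x053E8
s_3 = Round(s_2, k_2) = 0xC96E3
s_4 = Round(s_3, k_3) = 0x44692
s_5 = Round(s_4, k_4) = 0xA90C7
s_6 = Round(s_5, k_5) = 0xB7C8A
s_7 = Round(s_6, k_6) = 0x600D7
s_8 = Round(s_7, k_7) = 0x80433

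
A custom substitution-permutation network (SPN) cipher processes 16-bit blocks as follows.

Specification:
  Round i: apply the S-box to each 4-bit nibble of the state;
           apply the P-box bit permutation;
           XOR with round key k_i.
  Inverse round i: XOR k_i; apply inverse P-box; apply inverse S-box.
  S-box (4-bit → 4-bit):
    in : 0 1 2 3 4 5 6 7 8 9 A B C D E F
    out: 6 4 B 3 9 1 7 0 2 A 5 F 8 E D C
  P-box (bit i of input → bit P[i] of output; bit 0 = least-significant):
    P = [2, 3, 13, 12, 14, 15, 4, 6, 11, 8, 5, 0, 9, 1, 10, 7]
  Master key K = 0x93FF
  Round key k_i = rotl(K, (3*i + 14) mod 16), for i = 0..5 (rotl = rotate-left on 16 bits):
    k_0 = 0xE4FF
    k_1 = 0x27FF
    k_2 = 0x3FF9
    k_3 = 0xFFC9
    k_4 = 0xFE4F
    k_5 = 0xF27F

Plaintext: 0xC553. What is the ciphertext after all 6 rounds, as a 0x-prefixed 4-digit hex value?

s_0 = plaintext = 0xC553
s_1 = Round(s_0, k_0) = 0xAC73
s_2 = Round(s_1, k_1) = 0x21F2
s_3 = Round(s_2, k_2) = 0x2D07
s_4 = Round(s_3, k_3) = 0x7C7A
s_5 = Round(s_4, k_4) = 0xDE4A
s_6 = Round(s_5, k_5) = 0x9E98

0x9E98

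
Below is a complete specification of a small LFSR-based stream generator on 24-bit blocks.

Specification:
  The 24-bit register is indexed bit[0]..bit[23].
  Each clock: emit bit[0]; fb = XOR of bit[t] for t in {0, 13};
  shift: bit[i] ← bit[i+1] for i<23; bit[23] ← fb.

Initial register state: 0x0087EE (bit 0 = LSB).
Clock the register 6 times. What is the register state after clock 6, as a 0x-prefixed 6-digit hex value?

reg_0 = 0x0087EE
clock 1: out=0, reg = 0x0043F7
clock 2: out=1, reg = 0x8021FB
clock 3: out=1, reg = 0x4010FD
clock 4: out=1, reg = 0xA0087E
clock 5: out=0, reg = 0x50043F
clock 6: out=1, reg = 0xA8021F

0xA8021F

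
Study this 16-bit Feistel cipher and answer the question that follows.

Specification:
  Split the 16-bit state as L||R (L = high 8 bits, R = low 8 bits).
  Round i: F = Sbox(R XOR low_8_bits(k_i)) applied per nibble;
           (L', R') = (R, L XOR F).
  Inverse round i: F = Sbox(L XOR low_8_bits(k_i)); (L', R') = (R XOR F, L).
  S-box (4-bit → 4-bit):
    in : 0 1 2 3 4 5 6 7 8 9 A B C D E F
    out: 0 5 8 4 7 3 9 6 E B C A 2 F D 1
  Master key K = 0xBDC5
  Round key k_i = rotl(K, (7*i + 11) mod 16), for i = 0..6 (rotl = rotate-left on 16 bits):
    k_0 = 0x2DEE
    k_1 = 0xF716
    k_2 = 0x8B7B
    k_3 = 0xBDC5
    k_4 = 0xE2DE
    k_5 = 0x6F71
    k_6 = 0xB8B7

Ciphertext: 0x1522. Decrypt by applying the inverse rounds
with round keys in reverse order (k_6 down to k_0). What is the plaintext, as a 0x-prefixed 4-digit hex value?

s_0 = ciphertext = 0x1522
s_1 = InvRound(s_0, k_6) = 0xEA15
s_2 = InvRound(s_1, k_5) = 0xAFEA
s_3 = InvRound(s_2, k_4) = 0x8FAF
s_4 = InvRound(s_3, k_3) = 0xD38F
s_5 = InvRound(s_4, k_2) = 0x41D3
s_6 = InvRound(s_5, k_1) = 0xE541
s_7 = InvRound(s_6, k_0) = 0x4BE5

0x4BE5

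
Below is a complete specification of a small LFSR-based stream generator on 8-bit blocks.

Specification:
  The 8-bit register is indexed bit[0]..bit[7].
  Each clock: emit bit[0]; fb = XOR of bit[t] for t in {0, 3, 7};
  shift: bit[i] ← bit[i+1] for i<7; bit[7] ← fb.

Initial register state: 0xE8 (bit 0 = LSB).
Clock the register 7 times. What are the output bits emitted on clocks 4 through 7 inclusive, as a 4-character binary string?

reg_0 = 0xE8
clock 1: out=0, reg = 0x74
clock 2: out=0, reg = 0x3A
clock 3: out=0, reg = 0x9D
clock 4: out=1, reg = 0xCE
clock 5: out=0, reg = 0x67
clock 6: out=1, reg = 0xB3
clock 7: out=1, reg = 0x59

1011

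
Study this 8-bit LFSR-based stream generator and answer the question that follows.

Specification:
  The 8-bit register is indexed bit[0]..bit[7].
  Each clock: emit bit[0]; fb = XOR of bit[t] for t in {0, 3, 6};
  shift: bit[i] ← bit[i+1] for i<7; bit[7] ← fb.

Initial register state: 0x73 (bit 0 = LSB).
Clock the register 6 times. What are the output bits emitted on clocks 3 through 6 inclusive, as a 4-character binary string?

reg_0 = 0x73
clock 1: out=1, reg = 0x39
clock 2: out=1, reg = 0x1C
clock 3: out=0, reg = 0x8E
clock 4: out=0, reg = 0xC7
clock 5: out=1, reg = 0x63
clock 6: out=1, reg = 0x31

0011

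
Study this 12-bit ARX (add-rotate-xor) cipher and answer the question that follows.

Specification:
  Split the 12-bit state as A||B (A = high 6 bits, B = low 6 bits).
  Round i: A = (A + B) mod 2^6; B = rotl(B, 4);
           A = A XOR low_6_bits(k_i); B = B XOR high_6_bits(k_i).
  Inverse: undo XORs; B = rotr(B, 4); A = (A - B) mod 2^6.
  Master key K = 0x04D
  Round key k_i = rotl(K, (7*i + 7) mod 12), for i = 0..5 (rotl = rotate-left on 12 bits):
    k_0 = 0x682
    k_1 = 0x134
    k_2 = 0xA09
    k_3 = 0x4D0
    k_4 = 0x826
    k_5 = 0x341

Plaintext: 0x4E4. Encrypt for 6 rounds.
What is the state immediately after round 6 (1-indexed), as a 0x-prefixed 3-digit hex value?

0x6AC

s_0 = plaintext = 0x4E4
s_1 = Round(s_0, k_0) = 0xD53
s_2 = Round(s_1, k_1) = 0xF30
s_3 = Round(s_2, k_2) = 0x964
s_4 = Round(s_3, k_3) = 0x65A
s_5 = Round(s_4, k_4) = 0x546
s_6 = Round(s_5, k_5) = 0x6AC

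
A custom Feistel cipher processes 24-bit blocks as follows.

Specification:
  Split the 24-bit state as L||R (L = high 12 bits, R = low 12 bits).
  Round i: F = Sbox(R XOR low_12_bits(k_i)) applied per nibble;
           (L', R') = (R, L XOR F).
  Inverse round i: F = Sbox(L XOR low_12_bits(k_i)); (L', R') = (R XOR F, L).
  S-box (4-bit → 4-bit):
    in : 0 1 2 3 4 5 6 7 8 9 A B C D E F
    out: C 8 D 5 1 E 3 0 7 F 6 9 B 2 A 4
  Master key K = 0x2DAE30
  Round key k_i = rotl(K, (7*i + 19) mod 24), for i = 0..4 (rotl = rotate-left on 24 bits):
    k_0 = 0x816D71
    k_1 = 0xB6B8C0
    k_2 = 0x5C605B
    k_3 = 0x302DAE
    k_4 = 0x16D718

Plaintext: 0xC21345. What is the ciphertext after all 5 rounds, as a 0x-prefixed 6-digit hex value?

s_0 = plaintext = 0xC21345
s_1 = Round(s_0, k_0) = 0x345670
s_2 = Round(s_1, k_1) = 0x6709D9
s_3 = Round(s_2, k_2) = 0x9D990D
s_4 = Round(s_3, k_3) = 0x90D8BC
s_5 = Round(s_4, k_4) = 0x8BCD6C

0x8BCD6C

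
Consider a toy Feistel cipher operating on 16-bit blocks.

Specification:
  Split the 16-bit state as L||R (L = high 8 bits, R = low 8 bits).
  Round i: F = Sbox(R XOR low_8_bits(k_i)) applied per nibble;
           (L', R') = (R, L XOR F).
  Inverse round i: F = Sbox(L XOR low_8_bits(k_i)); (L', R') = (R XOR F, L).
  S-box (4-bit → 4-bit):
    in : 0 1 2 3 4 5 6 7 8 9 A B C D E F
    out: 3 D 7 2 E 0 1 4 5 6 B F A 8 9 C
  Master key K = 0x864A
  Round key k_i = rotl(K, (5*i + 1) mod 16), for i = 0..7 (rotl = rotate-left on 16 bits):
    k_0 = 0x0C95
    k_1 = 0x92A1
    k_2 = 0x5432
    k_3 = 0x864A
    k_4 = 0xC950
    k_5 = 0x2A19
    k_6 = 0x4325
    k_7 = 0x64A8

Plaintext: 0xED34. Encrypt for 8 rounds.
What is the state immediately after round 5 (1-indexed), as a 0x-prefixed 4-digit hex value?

0x09F9

s_0 = plaintext = 0xED34
s_1 = Round(s_0, k_0) = 0x3450
s_2 = Round(s_1, k_1) = 0x50F9
s_3 = Round(s_2, k_2) = 0xF9FF
s_4 = Round(s_3, k_3) = 0xFF09
s_5 = Round(s_4, k_4) = 0x09F9
s_6 = Round(s_5, k_5) = 0xF99A
s_7 = Round(s_6, k_6) = 0x9A05
s_8 = Round(s_7, k_7) = 0x0522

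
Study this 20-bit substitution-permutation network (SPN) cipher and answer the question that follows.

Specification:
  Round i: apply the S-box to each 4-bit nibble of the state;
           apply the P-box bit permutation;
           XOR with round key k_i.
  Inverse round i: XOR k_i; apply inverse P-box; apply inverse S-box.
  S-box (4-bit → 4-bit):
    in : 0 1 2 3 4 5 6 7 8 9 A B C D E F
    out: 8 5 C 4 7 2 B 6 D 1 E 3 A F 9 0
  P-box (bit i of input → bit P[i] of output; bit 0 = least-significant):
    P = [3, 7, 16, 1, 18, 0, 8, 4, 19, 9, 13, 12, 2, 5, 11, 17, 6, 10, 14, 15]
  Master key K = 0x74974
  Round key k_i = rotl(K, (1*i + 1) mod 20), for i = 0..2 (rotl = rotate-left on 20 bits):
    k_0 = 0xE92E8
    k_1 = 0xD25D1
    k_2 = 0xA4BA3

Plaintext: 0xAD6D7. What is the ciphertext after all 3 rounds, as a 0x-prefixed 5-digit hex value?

s_0 = plaintext = 0xAD6D7
s_1 = Round(s_0, k_0) = 0x14D5D
s_2 = Round(s_1, k_1) = 0x45F3E
s_3 = Round(s_2, k_2) = 0xA0EC9

0xA0EC9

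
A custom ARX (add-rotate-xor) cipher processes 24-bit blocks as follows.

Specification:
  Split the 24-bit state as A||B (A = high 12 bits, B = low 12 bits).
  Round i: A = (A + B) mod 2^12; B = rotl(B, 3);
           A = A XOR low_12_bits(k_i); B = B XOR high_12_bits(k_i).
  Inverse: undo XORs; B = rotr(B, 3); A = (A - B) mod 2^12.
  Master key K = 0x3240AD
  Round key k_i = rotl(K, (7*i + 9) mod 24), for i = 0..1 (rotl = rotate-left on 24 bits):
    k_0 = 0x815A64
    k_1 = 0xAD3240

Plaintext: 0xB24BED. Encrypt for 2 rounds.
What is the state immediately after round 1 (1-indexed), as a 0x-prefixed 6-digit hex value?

0xD75778

s_0 = plaintext = 0xB24BED
s_1 = Round(s_0, k_0) = 0xD75778
s_2 = Round(s_1, k_1) = 0x6AD110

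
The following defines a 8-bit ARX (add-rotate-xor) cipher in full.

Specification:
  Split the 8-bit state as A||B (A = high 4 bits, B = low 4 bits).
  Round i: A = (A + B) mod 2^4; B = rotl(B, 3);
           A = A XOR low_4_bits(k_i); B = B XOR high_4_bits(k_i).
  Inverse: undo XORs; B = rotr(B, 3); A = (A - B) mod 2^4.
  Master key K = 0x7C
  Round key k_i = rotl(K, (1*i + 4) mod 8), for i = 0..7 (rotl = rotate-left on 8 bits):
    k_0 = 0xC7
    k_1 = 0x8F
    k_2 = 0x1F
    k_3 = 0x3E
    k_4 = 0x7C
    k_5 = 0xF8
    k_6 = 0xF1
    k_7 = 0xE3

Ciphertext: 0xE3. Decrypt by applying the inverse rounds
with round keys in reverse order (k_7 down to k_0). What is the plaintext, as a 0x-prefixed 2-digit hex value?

s_0 = ciphertext = 0xE3
s_1 = InvRound(s_0, k_7) = 0x2B
s_2 = InvRound(s_1, k_6) = 0xB8
s_3 = InvRound(s_2, k_5) = 0x5E
s_4 = InvRound(s_3, k_4) = 0x63
s_5 = InvRound(s_4, k_3) = 0x80
s_6 = InvRound(s_5, k_2) = 0x52
s_7 = InvRound(s_6, k_1) = 0x55
s_8 = InvRound(s_7, k_0) = 0xF3

0xF3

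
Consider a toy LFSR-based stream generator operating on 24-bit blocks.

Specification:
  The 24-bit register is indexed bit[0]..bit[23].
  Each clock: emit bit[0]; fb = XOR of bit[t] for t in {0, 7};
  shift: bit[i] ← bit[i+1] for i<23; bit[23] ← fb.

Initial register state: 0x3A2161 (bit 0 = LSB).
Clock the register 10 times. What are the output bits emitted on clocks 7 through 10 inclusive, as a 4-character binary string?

1010

reg_0 = 0x3A2161
clock 1: out=1, reg = 0x9D10B0
clock 2: out=0, reg = 0xCE8858
clock 3: out=0, reg = 0x67442C
clock 4: out=0, reg = 0x33A216
clock 5: out=0, reg = 0x19D10B
clock 6: out=1, reg = 0x8CE885
clock 7: out=1, reg = 0x467442
clock 8: out=0, reg = 0x233A21
clock 9: out=1, reg = 0x919D10
clock 10: out=0, reg = 0x48CE88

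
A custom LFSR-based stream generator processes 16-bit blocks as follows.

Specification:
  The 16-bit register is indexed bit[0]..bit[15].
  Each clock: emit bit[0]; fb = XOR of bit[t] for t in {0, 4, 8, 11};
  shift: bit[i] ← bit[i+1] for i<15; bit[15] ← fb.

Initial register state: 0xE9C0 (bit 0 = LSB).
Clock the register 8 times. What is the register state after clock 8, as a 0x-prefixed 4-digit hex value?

reg_0 = 0xE9C0
clock 1: out=0, reg = 0x74E0
clock 2: out=0, reg = 0x3A70
clock 3: out=0, reg = 0x1D38
clock 4: out=0, reg = 0x8E9C
clock 5: out=0, reg = 0x474E
clock 6: out=0, reg = 0xA3A7
clock 7: out=1, reg = 0x51D3
clock 8: out=1, reg = 0xA8E9

0xA8E9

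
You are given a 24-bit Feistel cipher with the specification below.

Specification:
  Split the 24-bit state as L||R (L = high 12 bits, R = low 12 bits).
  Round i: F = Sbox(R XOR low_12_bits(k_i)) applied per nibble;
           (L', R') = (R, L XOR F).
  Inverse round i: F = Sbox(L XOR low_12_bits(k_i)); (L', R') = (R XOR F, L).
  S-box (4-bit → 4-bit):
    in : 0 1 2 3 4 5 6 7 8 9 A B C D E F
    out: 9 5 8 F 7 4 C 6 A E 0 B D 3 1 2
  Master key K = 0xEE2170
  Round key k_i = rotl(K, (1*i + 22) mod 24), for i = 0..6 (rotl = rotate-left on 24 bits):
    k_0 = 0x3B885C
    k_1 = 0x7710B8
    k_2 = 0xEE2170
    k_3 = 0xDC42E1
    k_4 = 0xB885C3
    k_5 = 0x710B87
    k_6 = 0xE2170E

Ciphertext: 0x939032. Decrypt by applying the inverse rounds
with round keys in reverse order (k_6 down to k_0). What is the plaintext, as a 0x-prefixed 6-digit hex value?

0x8F1015

s_0 = ciphertext = 0x939032
s_1 = InvRound(s_0, k_6) = 0x1C4939
s_2 = InvRound(s_1, k_5) = 0x9461C4
s_3 = InvRound(s_2, k_4) = 0xC60946
s_4 = InvRound(s_3, k_3) = 0x8E3C60
s_5 = InvRound(s_4, k_2) = 0x28F8E3
s_6 = InvRound(s_5, k_1) = 0x01528F
s_7 = InvRound(s_6, k_0) = 0x8F1015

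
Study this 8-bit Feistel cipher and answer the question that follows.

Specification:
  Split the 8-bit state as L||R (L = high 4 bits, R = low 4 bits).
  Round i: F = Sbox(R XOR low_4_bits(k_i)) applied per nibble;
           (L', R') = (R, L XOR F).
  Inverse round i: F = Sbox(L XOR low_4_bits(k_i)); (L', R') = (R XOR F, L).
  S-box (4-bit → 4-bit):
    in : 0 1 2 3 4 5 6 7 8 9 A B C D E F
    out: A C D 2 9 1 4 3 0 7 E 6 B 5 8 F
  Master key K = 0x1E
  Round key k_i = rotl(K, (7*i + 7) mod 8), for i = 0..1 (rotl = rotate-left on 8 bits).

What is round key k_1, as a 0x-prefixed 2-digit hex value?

K = 0x1E
k_0 = rotl(K, (7*0+7) mod 8) = rotl(K, 7) = 0x0F
k_1 = rotl(K, (7*1+7) mod 8) = rotl(K, 6) = 0x87

0x87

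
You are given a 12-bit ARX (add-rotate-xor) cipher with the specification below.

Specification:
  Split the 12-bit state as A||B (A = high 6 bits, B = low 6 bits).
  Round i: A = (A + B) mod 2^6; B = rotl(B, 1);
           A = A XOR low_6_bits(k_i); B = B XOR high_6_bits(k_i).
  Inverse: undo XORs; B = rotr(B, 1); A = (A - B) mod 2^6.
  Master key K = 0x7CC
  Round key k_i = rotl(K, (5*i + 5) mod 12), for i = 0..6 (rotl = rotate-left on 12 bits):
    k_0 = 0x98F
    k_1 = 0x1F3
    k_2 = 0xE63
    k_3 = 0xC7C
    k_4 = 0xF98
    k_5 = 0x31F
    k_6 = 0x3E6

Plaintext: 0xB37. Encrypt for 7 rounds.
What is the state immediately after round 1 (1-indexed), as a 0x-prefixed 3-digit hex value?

s_0 = plaintext = 0xB37
s_1 = Round(s_0, k_0) = 0xB09
s_2 = Round(s_1, k_1) = 0x195
s_3 = Round(s_2, k_2) = 0xE13
s_4 = Round(s_3, k_3) = 0xDD7
s_5 = Round(s_4, k_4) = 0x590
s_6 = Round(s_5, k_5) = 0xE6C
s_7 = Round(s_6, k_6) = 0x0D6

0xB09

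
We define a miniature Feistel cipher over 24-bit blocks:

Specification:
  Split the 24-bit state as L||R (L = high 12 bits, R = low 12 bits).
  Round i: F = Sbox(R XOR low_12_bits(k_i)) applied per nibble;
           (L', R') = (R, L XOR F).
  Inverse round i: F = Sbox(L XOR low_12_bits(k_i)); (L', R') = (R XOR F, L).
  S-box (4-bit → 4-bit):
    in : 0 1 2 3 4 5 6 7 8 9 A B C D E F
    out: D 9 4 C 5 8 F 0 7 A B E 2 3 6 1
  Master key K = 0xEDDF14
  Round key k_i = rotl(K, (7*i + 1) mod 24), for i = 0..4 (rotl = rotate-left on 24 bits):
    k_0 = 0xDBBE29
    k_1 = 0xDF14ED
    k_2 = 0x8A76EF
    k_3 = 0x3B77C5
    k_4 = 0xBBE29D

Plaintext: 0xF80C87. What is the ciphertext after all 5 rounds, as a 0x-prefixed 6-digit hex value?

s_0 = plaintext = 0xF80C87
s_1 = Round(s_0, k_0) = 0xC87B36
s_2 = Round(s_1, k_1) = 0xB36DB9
s_3 = Round(s_2, k_2) = 0xDB95B9
s_4 = Round(s_3, k_3) = 0x5B99BB
s_5 = Round(s_4, k_4) = 0x9BBBF6

0x9BBBF6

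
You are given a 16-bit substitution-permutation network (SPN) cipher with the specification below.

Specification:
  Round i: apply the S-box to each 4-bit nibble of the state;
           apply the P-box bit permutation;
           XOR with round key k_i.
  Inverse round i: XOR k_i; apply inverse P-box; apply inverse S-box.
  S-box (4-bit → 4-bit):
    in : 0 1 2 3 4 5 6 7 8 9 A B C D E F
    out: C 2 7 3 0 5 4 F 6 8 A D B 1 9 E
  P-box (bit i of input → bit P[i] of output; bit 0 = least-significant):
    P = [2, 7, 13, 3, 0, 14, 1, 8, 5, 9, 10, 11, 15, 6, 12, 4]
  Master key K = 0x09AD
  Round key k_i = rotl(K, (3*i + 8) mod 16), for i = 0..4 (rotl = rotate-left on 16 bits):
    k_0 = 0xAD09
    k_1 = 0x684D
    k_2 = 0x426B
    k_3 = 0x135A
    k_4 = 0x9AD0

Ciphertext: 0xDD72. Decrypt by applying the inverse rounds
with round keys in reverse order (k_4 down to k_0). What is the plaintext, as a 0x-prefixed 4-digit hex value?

0x77F5

s_0 = ciphertext = 0xDD72
s_1 = InvRound(s_0, k_4) = 0x42F1
s_2 = InvRound(s_1, k_3) = 0x6D7A
s_3 = InvRound(s_2, k_2) = 0x9FE6
s_4 = InvRound(s_3, k_1) = 0x527F
s_5 = InvRound(s_4, k_0) = 0x77F5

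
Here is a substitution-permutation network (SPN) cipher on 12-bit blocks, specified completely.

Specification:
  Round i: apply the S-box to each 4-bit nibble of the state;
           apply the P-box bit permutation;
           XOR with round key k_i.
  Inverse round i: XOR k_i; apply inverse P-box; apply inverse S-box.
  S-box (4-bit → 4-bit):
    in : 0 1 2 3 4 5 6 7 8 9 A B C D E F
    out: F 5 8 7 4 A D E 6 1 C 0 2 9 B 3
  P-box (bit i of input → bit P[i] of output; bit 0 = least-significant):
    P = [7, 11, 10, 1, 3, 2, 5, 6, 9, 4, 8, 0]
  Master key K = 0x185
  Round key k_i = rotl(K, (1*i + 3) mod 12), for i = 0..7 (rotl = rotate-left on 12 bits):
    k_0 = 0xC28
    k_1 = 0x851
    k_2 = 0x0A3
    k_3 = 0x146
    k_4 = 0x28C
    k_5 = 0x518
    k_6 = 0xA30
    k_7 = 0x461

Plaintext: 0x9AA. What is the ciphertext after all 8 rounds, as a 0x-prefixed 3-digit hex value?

0x9D0

s_0 = plaintext = 0x9AA
s_1 = Round(s_0, k_0) = 0xA4A
s_2 = Round(s_1, k_1) = 0xD72
s_3 = Round(s_2, k_2) = 0x2C4
s_4 = Round(s_3, k_3) = 0x543
s_5 = Round(s_4, k_4) = 0xE3D
s_6 = Round(s_5, k_5) = 0x7A7
s_7 = Round(s_6, k_6) = 0x743
s_8 = Round(s_7, k_7) = 0x9D0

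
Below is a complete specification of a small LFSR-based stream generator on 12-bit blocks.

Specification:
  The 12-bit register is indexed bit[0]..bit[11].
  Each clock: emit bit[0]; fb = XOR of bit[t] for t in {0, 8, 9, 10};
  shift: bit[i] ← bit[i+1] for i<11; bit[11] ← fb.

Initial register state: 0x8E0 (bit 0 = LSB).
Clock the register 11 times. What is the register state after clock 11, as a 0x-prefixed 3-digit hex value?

0xE4D

reg_0 = 0x8E0
clock 1: out=0, reg = 0x470
clock 2: out=0, reg = 0xA38
clock 3: out=0, reg = 0xD1C
clock 4: out=0, reg = 0x68E
clock 5: out=0, reg = 0x347
clock 6: out=1, reg = 0x9A3
clock 7: out=1, reg = 0x4D1
clock 8: out=1, reg = 0x268
clock 9: out=0, reg = 0x934
clock 10: out=0, reg = 0xC9A
clock 11: out=0, reg = 0xE4D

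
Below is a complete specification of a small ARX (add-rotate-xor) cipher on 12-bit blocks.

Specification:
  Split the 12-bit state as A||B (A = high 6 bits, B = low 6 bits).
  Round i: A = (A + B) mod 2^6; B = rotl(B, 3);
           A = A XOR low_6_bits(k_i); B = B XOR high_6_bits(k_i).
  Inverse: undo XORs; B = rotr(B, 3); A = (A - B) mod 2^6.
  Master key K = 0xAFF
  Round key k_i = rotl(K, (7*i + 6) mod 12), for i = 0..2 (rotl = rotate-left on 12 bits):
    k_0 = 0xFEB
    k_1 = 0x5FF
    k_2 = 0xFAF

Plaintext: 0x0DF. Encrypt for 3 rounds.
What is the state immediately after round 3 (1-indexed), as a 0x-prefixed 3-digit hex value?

s_0 = plaintext = 0x0DF
s_1 = Round(s_0, k_0) = 0x244
s_2 = Round(s_1, k_1) = 0xCB7
s_3 = Round(s_2, k_2) = 0x180

0x180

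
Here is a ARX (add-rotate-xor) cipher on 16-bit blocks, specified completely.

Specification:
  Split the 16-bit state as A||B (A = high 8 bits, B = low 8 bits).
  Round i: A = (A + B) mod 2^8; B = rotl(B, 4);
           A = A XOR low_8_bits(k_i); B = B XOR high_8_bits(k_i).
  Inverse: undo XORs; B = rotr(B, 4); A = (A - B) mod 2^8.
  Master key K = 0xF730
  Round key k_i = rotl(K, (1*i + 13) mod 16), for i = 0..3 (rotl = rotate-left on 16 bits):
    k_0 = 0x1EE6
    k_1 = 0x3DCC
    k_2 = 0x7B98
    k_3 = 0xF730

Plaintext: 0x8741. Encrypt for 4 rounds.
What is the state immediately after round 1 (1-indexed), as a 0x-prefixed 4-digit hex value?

s_0 = plaintext = 0x8741
s_1 = Round(s_0, k_0) = 0x2E0A
s_2 = Round(s_1, k_1) = 0xF49D
s_3 = Round(s_2, k_2) = 0x09A2
s_4 = Round(s_3, k_3) = 0x9BDD

0x2E0A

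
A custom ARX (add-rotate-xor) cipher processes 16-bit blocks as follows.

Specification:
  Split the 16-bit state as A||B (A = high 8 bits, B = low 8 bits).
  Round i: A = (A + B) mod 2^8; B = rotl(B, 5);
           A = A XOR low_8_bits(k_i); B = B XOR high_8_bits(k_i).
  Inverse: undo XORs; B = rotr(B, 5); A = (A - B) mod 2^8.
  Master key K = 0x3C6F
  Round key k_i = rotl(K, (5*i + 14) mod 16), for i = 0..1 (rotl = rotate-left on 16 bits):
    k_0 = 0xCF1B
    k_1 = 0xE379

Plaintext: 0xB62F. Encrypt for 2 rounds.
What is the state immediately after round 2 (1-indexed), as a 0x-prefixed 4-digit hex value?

0x51A6

s_0 = plaintext = 0xB62F
s_1 = Round(s_0, k_0) = 0xFE2A
s_2 = Round(s_1, k_1) = 0x51A6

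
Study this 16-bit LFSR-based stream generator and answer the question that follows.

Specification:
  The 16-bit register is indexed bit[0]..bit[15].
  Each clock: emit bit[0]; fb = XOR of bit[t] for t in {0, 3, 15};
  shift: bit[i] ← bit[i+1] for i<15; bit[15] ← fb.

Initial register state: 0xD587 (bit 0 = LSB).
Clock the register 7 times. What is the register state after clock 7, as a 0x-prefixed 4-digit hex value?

reg_0 = 0xD587
clock 1: out=1, reg = 0x6AC3
clock 2: out=1, reg = 0xB561
clock 3: out=1, reg = 0x5AB0
clock 4: out=0, reg = 0x2D58
clock 5: out=0, reg = 0x96AC
clock 6: out=0, reg = 0x4B56
clock 7: out=0, reg = 0x25AB

0x25AB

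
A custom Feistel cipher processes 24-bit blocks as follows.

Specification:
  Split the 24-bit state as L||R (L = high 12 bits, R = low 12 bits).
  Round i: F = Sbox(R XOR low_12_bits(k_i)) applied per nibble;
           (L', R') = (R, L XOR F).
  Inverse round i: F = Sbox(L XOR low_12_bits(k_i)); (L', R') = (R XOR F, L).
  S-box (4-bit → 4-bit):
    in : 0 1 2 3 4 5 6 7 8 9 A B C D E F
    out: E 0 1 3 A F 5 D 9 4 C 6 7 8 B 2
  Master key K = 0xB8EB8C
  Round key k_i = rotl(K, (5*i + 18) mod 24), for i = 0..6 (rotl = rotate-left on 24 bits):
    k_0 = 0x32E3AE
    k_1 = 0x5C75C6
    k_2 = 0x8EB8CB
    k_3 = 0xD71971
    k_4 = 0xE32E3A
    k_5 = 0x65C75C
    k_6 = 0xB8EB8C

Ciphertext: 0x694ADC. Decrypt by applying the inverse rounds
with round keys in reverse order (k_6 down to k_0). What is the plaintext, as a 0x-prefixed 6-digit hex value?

0x5EF222

s_0 = ciphertext = 0x694ADC
s_1 = InvRound(s_0, k_6) = 0x2D5694
s_2 = InvRound(s_1, k_5) = 0x9002D5
s_3 = InvRound(s_2, k_4) = 0xFE9900
s_4 = InvRound(s_3, k_3) = 0xC49FE9
s_5 = InvRound(s_4, k_2) = 0x578C49
s_6 = InvRound(s_5, k_1) = 0x222578
s_7 = InvRound(s_6, k_0) = 0x5EF222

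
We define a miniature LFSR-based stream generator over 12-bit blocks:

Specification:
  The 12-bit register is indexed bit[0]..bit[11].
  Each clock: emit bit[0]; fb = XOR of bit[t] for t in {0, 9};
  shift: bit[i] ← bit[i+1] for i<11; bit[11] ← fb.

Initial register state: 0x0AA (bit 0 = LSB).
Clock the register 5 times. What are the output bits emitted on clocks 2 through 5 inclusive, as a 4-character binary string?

reg_0 = 0x0AA
clock 1: out=0, reg = 0x055
clock 2: out=1, reg = 0x82A
clock 3: out=0, reg = 0x415
clock 4: out=1, reg = 0xA0A
clock 5: out=0, reg = 0xD05

1010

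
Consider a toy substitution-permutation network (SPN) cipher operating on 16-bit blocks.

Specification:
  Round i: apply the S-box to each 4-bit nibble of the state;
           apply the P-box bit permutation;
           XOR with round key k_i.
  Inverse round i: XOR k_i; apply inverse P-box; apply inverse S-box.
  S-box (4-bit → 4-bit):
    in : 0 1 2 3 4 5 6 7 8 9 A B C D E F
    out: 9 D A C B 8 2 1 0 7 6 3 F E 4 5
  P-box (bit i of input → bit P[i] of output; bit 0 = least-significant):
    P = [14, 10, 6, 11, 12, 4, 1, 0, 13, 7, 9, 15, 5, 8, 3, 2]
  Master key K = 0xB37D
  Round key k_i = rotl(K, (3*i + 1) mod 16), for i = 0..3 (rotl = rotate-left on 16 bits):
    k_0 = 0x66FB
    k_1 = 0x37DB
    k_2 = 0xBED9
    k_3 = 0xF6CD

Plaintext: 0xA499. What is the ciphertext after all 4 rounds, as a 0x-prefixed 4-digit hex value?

s_0 = plaintext = 0xA499
s_1 = Round(s_0, k_0) = 0x9321
s_2 = Round(s_1, k_1) = 0xFCA2
s_3 = Round(s_2, k_2) = 0x1063
s_4 = Round(s_3, k_3) = 0x5EB1

0x5EB1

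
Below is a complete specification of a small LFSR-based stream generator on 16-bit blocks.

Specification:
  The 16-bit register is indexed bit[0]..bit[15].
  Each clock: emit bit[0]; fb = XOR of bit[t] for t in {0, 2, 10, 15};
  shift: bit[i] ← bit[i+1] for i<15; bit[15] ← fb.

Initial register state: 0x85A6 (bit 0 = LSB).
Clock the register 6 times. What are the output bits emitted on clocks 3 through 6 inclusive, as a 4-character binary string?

reg_0 = 0x85A6
clock 1: out=0, reg = 0xC2D3
clock 2: out=1, reg = 0x6169
clock 3: out=1, reg = 0xB0B4
clock 4: out=0, reg = 0x585A
clock 5: out=0, reg = 0x2C2D
clock 6: out=1, reg = 0x9616

1001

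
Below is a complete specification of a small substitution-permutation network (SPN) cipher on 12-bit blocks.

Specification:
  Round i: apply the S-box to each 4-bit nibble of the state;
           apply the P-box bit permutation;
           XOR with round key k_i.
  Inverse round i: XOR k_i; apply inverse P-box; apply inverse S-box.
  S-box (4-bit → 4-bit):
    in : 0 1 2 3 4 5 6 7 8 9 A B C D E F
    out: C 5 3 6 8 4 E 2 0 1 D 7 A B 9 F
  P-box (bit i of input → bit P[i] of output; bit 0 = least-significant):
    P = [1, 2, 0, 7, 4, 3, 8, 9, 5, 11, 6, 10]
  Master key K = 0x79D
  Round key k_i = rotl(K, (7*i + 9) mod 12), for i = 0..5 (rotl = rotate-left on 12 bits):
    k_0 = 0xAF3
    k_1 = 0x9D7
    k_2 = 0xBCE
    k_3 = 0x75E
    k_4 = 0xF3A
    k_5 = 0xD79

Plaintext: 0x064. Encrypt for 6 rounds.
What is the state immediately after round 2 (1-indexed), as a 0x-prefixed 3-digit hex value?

s_0 = plaintext = 0x064
s_1 = Round(s_0, k_0) = 0xD3B
s_2 = Round(s_1, k_1) = 0x4F8
s_3 = Round(s_2, k_2) = 0xCD6
s_4 = Round(s_3, k_3) = 0x9C3
s_5 = Round(s_4, k_4) = 0xD17
s_6 = Round(s_5, k_5) = 0x04D

0x4F8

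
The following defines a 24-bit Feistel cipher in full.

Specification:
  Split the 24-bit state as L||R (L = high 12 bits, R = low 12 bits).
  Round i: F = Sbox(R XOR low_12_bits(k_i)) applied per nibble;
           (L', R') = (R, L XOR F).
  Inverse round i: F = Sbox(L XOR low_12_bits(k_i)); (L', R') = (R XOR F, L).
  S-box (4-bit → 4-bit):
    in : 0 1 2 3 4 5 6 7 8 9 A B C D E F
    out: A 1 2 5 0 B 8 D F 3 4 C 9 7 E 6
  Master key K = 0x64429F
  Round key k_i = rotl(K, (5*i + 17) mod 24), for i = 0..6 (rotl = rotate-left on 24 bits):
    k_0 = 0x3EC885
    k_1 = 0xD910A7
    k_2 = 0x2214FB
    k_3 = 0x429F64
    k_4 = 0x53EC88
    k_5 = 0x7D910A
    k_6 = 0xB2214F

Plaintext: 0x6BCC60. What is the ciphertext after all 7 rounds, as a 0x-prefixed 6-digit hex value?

0x530BBA

s_0 = plaintext = 0x6BCC60
s_1 = Round(s_0, k_0) = 0xC60657
s_2 = Round(s_1, k_1) = 0x65740A
s_3 = Round(s_2, k_2) = 0x40AC36
s_4 = Round(s_3, k_3) = 0xC361B8
s_5 = Round(s_4, k_4) = 0x1B8B6C
s_6 = Round(s_5, k_5) = 0xB6C530
s_7 = Round(s_6, k_6) = 0x530BBA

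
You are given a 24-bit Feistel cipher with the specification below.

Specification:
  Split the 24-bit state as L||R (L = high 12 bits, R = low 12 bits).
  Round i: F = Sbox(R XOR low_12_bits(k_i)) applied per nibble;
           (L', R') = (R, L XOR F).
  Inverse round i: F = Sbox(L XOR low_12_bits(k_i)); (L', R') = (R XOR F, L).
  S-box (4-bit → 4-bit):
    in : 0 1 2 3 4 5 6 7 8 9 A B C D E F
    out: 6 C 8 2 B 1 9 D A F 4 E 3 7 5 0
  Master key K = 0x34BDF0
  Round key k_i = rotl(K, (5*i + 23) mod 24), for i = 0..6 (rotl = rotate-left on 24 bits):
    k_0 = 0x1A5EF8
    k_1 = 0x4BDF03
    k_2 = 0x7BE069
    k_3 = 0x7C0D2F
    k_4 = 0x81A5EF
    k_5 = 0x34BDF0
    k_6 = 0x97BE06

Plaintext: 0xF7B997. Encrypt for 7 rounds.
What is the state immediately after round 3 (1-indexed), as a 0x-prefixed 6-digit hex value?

s_0 = plaintext = 0xF7B997
s_1 = Round(s_0, k_0) = 0x9972EB
s_2 = Round(s_1, k_1) = 0x2EBECD
s_3 = Round(s_2, k_2) = 0xECD7A0
s_4 = Round(s_3, k_3) = 0x7A0A6D
s_5 = Round(s_4, k_4) = 0xA6D708
s_6 = Round(s_5, k_5) = 0x708E67
s_7 = Round(s_6, k_6) = 0xE67194

0xECD7A0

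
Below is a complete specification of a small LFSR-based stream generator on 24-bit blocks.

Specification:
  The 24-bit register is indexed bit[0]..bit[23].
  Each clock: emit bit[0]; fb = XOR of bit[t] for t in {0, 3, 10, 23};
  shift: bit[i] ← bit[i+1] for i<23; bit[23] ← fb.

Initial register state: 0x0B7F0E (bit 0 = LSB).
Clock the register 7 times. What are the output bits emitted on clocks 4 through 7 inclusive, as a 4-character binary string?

1000

reg_0 = 0x0B7F0E
clock 1: out=0, reg = 0x05BF87
clock 2: out=1, reg = 0x02DFC3
clock 3: out=1, reg = 0x016FE1
clock 4: out=1, reg = 0x00B7F0
clock 5: out=0, reg = 0x805BF8
clock 6: out=0, reg = 0x402DFC
clock 7: out=0, reg = 0x2016FE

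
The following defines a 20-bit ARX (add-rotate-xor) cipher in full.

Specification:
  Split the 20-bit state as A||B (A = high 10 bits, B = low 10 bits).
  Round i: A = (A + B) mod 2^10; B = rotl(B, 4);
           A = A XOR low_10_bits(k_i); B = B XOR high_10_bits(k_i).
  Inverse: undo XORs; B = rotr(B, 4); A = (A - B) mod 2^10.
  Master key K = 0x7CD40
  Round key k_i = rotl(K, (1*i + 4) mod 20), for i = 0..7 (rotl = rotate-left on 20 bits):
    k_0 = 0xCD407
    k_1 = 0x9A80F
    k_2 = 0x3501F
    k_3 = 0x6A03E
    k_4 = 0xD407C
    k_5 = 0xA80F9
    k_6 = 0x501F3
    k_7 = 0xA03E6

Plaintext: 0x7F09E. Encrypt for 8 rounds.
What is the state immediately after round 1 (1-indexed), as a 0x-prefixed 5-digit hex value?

s_0 = plaintext = 0x7F09E
s_1 = Round(s_0, k_0) = 0xA76D7
s_2 = Round(s_1, k_1) = 0x5EF11
s_3 = Round(s_2, k_2) = 0x24DC8
s_4 = Round(s_3, k_3) = 0x9952F
s_5 = Round(s_4, k_4) = 0xFA1A4
s_6 = Round(s_5, k_5) = 0x5D4E6
s_7 = Round(s_6, k_6) = 0xEA323
s_8 = Round(s_7, k_7) = 0x4B4BC

0xA76D7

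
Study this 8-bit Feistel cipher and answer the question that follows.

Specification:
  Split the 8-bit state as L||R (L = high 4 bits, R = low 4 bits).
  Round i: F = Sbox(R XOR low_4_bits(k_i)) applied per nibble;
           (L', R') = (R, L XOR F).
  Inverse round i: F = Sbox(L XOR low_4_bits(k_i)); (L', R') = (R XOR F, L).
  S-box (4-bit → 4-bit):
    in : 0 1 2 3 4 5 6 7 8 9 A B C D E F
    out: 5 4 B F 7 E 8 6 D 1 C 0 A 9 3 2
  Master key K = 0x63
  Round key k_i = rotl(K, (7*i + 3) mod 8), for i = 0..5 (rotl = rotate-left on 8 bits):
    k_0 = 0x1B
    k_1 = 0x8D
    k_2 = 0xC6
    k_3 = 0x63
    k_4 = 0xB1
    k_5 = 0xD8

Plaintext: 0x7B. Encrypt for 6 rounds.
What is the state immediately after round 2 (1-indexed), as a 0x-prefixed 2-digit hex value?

s_0 = plaintext = 0x7B
s_1 = Round(s_0, k_0) = 0xB2
s_2 = Round(s_1, k_1) = 0x29
s_3 = Round(s_2, k_2) = 0x90
s_4 = Round(s_3, k_3) = 0x06
s_5 = Round(s_4, k_4) = 0x66
s_6 = Round(s_5, k_5) = 0x65

0x29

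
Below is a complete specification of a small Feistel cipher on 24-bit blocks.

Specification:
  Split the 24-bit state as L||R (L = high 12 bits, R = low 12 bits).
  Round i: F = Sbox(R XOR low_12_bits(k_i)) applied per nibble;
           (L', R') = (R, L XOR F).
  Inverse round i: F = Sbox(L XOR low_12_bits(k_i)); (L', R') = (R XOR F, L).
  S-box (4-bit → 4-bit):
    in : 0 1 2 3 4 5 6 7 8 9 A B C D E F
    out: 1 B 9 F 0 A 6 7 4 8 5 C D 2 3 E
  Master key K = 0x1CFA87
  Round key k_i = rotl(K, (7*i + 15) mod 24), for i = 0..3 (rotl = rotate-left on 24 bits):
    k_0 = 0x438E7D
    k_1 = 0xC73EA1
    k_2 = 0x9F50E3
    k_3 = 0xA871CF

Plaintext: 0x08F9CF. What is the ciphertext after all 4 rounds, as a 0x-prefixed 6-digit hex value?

s_0 = plaintext = 0x08F9CF
s_1 = Round(s_0, k_0) = 0x9CF746
s_2 = Round(s_1, k_1) = 0x7461F8
s_3 = Round(s_2, k_2) = 0x1F8CFA
s_4 = Round(s_3, k_3) = 0xCFA302

0xCFA302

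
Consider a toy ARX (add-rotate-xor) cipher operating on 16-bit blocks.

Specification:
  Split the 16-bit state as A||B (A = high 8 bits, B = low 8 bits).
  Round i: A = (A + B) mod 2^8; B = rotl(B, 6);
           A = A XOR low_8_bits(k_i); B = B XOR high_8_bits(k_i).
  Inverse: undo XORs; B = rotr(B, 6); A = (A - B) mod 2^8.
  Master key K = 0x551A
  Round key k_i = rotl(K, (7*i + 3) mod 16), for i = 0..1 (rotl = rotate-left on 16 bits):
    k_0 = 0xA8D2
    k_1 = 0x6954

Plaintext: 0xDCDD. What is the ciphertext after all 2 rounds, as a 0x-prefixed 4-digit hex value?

0x1E9E

s_0 = plaintext = 0xDCDD
s_1 = Round(s_0, k_0) = 0x6BDF
s_2 = Round(s_1, k_1) = 0x1E9E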